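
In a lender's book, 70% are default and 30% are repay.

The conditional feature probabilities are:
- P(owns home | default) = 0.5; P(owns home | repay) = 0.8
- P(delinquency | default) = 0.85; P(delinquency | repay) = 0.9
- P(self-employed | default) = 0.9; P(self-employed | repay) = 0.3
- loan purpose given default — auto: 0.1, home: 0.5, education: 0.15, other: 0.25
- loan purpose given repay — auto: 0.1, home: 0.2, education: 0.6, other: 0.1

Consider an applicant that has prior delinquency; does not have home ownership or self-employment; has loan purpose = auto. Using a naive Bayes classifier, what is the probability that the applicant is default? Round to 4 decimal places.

0.4404

default: 0.7 × (1−0.5) × 0.85 × (1−0.9) × 0.1 = 0.002975
repay: 0.3 × (1−0.8) × 0.9 × (1−0.3) × 0.1 = 0.00378
P(default | x) = 0.002975 / 0.006755 ≈ 0.4404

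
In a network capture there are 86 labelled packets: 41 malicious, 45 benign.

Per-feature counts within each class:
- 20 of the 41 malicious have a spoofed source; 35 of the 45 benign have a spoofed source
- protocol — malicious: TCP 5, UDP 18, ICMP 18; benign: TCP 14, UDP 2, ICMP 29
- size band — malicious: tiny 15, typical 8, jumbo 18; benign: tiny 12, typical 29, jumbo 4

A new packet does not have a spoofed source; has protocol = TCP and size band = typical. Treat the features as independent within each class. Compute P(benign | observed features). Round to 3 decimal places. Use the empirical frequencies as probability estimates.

malicious: (41/86) × (21/41) × (5/41) × (8/41) ≈ 0.00581049
benign: (45/86) × (10/45) × (14/45) × (29/45) ≈ 0.0233132
P(benign | x) = 0.0233132 / 0.02912369 ≈ 0.800

0.800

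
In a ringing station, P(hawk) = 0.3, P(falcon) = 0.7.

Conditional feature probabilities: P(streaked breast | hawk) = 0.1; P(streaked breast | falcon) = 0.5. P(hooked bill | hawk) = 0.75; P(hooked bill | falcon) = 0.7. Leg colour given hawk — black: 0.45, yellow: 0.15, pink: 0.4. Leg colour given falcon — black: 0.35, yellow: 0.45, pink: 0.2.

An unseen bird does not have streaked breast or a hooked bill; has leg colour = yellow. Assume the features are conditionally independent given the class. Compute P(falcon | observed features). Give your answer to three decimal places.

hawk: 0.3 × (1−0.1) × (1−0.75) × 0.15 = 0.010125
falcon: 0.7 × (1−0.5) × (1−0.7) × 0.45 = 0.04725
P(falcon | x) = 0.04725 / 0.057375 ≈ 0.824

0.824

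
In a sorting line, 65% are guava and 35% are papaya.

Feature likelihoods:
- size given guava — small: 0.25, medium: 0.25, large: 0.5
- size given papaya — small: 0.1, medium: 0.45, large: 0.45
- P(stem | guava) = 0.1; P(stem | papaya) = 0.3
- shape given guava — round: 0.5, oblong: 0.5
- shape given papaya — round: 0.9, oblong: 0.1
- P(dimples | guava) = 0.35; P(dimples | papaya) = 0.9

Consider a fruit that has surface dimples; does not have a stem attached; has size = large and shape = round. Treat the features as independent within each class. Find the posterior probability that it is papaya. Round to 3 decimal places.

guava: 0.65 × 0.5 × (1−0.1) × 0.5 × 0.35 = 0.0511875
papaya: 0.35 × 0.45 × (1−0.3) × 0.9 × 0.9 = 0.0893025
P(papaya | x) = 0.0893025 / 0.14049 ≈ 0.636

0.636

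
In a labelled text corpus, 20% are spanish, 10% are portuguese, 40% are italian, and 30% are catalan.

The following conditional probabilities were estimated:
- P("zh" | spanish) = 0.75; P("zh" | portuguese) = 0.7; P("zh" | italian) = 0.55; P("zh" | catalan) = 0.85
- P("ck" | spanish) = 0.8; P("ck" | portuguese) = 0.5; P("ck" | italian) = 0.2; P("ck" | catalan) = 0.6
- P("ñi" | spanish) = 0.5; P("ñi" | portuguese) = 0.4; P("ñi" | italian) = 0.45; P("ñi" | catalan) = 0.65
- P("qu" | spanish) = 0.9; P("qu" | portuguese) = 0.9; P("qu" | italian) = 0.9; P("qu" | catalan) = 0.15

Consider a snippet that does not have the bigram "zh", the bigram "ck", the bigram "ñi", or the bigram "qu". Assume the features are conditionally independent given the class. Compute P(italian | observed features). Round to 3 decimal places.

spanish: 0.2 × (1−0.75) × (1−0.8) × (1−0.5) × (1−0.9) = 0.0005
portuguese: 0.1 × (1−0.7) × (1−0.5) × (1−0.4) × (1−0.9) = 0.0009
italian: 0.4 × (1−0.55) × (1−0.2) × (1−0.45) × (1−0.9) = 0.00792
catalan: 0.3 × (1−0.85) × (1−0.6) × (1−0.65) × (1−0.15) = 0.005355
P(italian | x) = 0.00792 / 0.014675 ≈ 0.540

0.540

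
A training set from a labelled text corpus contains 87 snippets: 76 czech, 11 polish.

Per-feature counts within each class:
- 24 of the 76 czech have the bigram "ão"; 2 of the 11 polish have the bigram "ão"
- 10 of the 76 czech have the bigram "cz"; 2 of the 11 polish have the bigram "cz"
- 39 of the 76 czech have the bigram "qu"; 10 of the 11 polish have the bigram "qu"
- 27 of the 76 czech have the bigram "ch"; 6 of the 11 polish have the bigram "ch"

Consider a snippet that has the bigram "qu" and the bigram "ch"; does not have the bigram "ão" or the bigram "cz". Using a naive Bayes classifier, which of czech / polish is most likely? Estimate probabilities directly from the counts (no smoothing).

czech

czech: (76/87) × (52/76) × (66/76) × (39/76) × (27/76) ≈ 0.0946271
polish: (11/87) × (9/11) × (9/11) × (10/11) × (6/11) ≈ 0.04197
Highest score → czech.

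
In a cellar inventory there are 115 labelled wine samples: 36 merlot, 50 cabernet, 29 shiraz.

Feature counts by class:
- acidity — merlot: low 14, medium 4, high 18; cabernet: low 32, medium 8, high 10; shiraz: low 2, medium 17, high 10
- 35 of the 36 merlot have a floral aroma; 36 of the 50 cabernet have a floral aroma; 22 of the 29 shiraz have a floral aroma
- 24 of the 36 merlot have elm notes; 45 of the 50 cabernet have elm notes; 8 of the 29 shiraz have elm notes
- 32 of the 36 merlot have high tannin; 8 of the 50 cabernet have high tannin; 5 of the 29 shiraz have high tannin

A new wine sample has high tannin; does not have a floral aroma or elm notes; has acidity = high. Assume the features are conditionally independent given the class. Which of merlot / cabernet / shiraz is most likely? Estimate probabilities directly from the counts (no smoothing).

shiraz

merlot: (36/115) × (18/36) × (1/36) × (12/36) × (32/36) ≈ 0.00128824
cabernet: (50/115) × (10/50) × (14/50) × (5/50) × (8/50) ≈ 0.000389565
shiraz: (29/115) × (10/29) × (7/29) × (21/29) × (5/29) ≈ 0.00262057
Highest score → shiraz.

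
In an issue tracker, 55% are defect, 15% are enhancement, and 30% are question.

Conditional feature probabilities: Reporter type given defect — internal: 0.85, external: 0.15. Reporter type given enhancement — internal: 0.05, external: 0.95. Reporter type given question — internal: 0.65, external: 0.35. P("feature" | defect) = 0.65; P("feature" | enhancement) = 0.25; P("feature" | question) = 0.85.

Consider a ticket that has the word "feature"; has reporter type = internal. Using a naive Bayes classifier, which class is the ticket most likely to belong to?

defect: 0.55 × 0.85 × 0.65 = 0.303875
enhancement: 0.15 × 0.05 × 0.25 = 0.001875
question: 0.3 × 0.65 × 0.85 = 0.16575
Highest score → defect.

defect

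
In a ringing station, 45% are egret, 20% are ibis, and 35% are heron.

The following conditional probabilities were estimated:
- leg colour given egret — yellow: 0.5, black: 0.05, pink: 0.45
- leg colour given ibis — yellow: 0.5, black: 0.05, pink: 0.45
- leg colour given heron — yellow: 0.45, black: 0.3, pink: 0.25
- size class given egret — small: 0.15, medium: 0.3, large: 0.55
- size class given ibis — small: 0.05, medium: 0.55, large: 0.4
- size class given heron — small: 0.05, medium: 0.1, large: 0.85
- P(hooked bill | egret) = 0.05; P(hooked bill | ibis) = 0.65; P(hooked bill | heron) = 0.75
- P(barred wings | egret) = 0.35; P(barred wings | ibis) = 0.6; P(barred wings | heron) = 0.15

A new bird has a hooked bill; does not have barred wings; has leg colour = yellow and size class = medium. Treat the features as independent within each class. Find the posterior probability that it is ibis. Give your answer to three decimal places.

0.539

egret: 0.45 × 0.5 × 0.3 × 0.05 × (1−0.35) = 0.00219375
ibis: 0.2 × 0.5 × 0.55 × 0.65 × (1−0.6) = 0.0143
heron: 0.35 × 0.45 × 0.1 × 0.75 × (1−0.15) = 0.010040625
P(ibis | x) = 0.0143 / 0.026534375 ≈ 0.539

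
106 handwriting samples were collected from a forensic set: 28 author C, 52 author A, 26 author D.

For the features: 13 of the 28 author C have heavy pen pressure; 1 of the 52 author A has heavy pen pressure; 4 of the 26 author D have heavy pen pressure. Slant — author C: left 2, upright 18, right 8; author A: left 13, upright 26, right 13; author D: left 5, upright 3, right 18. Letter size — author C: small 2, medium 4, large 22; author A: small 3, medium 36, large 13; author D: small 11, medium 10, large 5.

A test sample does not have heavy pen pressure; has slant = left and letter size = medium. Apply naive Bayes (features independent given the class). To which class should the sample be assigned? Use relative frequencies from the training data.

author A

author C: (28/106) × (15/28) × (2/28) × (4/28) ≈ 0.00144397
author A: (52/106) × (51/52) × (13/52) × (36/52) ≈ 0.0832729
author D: (26/106) × (22/26) × (5/26) × (10/26) ≈ 0.0153511
Highest score → author A.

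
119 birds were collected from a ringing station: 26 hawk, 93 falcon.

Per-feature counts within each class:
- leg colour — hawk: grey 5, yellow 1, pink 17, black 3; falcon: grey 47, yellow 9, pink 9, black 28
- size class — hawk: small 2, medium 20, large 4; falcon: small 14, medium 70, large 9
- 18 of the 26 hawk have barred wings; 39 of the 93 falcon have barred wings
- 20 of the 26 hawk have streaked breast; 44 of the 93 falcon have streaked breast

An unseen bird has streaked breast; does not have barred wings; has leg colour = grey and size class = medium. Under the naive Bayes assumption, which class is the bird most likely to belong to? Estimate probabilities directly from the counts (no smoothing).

falcon

hawk: (26/119) × (5/26) × (20/26) × (8/26) × (20/26) ≈ 0.00764985
falcon: (93/119) × (47/93) × (70/93) × (54/93) × (44/93) ≈ 0.081667
Highest score → falcon.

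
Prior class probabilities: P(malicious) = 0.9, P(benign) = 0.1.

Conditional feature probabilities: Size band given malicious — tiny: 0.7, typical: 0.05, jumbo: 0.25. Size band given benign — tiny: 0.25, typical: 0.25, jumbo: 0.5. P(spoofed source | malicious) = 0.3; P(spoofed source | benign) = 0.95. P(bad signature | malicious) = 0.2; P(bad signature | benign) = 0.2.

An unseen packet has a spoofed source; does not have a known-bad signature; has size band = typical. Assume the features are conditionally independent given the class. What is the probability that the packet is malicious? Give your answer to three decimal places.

malicious: 0.9 × 0.05 × 0.3 × (1−0.2) = 0.0108
benign: 0.1 × 0.25 × 0.95 × (1−0.2) = 0.019
P(malicious | x) = 0.0108 / 0.0298 ≈ 0.362

0.362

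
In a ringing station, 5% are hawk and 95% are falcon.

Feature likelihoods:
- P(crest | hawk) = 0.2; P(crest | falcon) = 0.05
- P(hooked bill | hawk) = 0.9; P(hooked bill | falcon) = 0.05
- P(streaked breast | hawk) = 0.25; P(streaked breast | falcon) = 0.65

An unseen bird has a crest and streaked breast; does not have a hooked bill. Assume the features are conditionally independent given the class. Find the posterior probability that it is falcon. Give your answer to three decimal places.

hawk: 0.05 × 0.2 × (1−0.9) × 0.25 = 0.00025
falcon: 0.95 × 0.05 × (1−0.05) × 0.65 = 0.02933125
P(falcon | x) = 0.02933125 / 0.02958125 ≈ 0.992

0.992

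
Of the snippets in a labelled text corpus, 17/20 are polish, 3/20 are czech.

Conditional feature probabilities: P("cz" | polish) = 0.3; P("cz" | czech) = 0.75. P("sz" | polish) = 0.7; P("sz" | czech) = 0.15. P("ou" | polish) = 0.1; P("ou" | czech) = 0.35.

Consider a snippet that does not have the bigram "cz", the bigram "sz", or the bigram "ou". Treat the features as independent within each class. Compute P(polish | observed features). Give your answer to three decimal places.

0.886

polish: 0.85 × (1−0.3) × (1−0.7) × (1−0.1) = 0.16065
czech: 0.15 × (1−0.75) × (1−0.15) × (1−0.35) = 0.02071875
P(polish | x) = 0.16065 / 0.18136875 ≈ 0.886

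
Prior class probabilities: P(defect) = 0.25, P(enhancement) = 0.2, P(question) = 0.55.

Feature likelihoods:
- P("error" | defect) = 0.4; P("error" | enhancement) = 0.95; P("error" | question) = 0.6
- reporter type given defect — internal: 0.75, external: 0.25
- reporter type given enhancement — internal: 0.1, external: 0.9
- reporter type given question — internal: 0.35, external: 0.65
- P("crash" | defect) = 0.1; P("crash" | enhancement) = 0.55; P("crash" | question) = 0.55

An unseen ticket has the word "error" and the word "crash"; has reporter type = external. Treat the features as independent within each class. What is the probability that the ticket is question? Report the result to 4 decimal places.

defect: 0.25 × 0.4 × 0.25 × 0.1 = 0.0025
enhancement: 0.2 × 0.95 × 0.9 × 0.55 = 0.09405
question: 0.55 × 0.6 × 0.65 × 0.55 = 0.117975
P(question | x) = 0.117975 / 0.214525 ≈ 0.5499

0.5499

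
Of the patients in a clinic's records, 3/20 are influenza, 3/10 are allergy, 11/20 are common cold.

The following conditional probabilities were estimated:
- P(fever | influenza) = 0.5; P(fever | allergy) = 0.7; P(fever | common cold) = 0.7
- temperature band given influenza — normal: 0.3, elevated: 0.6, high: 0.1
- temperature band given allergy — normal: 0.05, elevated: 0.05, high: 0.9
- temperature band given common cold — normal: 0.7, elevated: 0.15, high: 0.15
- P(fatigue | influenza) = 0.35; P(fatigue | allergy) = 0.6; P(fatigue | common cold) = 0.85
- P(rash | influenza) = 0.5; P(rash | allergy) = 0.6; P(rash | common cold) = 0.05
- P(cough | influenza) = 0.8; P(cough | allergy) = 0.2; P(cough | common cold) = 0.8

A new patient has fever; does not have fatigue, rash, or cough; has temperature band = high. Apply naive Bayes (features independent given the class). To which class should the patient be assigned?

allergy

influenza: 0.15 × 0.5 × 0.1 × (1−0.35) × (1−0.5) × (1−0.8) = 0.0004875
allergy: 0.3 × 0.7 × 0.9 × (1−0.6) × (1−0.6) × (1−0.2) = 0.024192
common cold: 0.55 × 0.7 × 0.15 × (1−0.85) × (1−0.05) × (1−0.8) = 0.001645875
Highest score → allergy.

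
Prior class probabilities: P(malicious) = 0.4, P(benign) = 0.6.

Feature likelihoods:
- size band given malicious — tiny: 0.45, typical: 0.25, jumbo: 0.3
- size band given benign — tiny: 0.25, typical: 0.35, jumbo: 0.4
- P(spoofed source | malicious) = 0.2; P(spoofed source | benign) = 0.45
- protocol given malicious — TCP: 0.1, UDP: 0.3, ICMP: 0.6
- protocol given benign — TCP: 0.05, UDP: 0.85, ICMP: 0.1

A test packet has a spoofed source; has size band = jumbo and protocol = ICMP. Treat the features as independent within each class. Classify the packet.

malicious: 0.4 × 0.3 × 0.2 × 0.6 = 0.0144
benign: 0.6 × 0.4 × 0.45 × 0.1 = 0.0108
Highest score → malicious.

malicious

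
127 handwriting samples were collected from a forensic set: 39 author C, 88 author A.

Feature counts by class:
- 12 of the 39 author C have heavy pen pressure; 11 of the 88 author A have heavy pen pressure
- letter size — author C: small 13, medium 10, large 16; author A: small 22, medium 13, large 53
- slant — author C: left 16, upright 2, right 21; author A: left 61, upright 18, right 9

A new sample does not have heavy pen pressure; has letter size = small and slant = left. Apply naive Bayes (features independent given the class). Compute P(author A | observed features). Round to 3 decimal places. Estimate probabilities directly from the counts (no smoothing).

0.783

author C: (39/127) × (27/39) × (13/39) × (16/39) ≈ 0.0290733
author A: (88/127) × (77/88) × (22/88) × (61/88) ≈ 0.105069
P(author A | x) = 0.105069 / 0.1341423 ≈ 0.783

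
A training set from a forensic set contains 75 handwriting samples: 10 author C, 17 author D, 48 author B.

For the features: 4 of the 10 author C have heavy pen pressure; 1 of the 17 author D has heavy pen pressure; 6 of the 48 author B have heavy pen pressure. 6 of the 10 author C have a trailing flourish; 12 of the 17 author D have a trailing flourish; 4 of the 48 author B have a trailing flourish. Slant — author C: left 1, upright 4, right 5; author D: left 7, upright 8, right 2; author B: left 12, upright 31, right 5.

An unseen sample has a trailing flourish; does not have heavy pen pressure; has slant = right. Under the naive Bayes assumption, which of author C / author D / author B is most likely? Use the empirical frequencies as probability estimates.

author C: (10/75) × (6/10) × (6/10) × (5/10) = 0.024
author D: (17/75) × (16/17) × (12/17) × (2/17) ≈ 0.0177163
author B: (48/75) × (42/48) × (4/48) × (5/48) ≈ 0.00486111
Highest score → author C.

author C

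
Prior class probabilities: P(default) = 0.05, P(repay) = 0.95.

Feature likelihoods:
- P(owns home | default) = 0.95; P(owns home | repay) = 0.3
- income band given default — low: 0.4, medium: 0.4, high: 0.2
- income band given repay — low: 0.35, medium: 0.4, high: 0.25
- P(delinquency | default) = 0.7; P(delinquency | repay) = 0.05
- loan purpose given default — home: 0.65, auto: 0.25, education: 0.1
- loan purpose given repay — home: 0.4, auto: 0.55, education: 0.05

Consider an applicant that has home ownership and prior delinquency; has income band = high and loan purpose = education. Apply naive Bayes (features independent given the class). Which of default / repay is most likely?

default: 0.05 × 0.95 × 0.2 × 0.7 × 0.1 = 0.000665
repay: 0.95 × 0.3 × 0.25 × 0.05 × 0.05 = 0.000178125
Highest score → default.

default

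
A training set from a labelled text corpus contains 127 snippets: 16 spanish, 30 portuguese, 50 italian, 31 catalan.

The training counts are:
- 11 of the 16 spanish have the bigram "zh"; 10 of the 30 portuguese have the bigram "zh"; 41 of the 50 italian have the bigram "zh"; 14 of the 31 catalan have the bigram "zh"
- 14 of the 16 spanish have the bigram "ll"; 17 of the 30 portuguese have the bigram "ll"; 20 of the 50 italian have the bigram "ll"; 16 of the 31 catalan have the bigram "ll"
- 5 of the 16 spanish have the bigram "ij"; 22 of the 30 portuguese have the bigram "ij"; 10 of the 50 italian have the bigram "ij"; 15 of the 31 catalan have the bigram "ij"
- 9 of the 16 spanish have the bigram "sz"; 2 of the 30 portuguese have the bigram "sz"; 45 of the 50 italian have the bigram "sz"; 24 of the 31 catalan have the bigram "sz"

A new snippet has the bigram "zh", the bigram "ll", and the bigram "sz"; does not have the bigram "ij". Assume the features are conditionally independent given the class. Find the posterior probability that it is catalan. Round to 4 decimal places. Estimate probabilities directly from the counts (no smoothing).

spanish: (16/127) × (11/16) × (14/16) × (11/16) × (9/16) ≈ 0.0293084
portuguese: (30/127) × (10/30) × (17/30) × (8/30) × (2/30) ≈ 0.000793234
italian: (50/127) × (41/50) × (20/50) × (40/50) × (45/50) ≈ 0.0929764
catalan: (31/127) × (14/31) × (16/31) × (16/31) × (24/31) ≈ 0.0227348
P(catalan | x) = 0.0227348 / 0.145812834 ≈ 0.1559

0.1559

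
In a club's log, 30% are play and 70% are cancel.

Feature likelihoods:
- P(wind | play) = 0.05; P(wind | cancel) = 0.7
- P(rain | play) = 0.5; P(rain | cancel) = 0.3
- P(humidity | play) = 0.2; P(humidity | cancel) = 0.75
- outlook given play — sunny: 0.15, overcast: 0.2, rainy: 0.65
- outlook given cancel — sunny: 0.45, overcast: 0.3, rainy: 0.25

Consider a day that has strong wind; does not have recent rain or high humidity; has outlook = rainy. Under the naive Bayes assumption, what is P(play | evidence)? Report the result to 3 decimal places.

0.154

play: 0.3 × 0.05 × (1−0.5) × (1−0.2) × 0.65 = 0.0039
cancel: 0.7 × 0.7 × (1−0.3) × (1−0.75) × 0.25 = 0.0214375
P(play | x) = 0.0039 / 0.0253375 ≈ 0.154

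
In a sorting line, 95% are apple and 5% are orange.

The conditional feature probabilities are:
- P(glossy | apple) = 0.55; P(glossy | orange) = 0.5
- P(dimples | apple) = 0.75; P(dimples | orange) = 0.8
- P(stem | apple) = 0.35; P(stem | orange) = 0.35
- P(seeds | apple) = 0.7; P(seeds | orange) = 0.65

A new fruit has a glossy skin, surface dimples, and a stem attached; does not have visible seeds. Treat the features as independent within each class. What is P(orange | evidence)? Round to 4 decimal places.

apple: 0.95 × 0.55 × 0.75 × 0.35 × (1−0.7) = 0.041146875
orange: 0.05 × 0.5 × 0.8 × 0.35 × (1−0.65) = 0.00245
P(orange | x) = 0.00245 / 0.043596875 ≈ 0.0562

0.0562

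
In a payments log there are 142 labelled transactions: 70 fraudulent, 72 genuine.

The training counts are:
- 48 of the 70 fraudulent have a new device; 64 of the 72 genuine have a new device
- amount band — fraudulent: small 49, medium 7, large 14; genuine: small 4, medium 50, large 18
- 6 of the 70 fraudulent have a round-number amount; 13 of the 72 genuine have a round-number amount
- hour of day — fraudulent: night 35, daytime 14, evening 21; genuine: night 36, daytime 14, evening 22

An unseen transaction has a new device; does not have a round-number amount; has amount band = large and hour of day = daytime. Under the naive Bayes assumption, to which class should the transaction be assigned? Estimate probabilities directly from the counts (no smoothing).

fraudulent: (70/142) × (48/70) × (14/70) × (64/70) × (14/70) ≈ 0.0123622
genuine: (72/142) × (64/72) × (18/72) × (59/72) × (14/72) ≈ 0.0179534
Highest score → genuine.

genuine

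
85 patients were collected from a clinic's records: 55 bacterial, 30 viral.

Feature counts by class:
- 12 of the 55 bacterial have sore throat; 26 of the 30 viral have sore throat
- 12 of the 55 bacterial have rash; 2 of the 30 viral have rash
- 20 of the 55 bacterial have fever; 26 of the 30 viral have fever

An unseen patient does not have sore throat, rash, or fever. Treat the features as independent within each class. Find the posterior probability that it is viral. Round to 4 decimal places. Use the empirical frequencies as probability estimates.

0.0227

bacterial: (55/85) × (43/55) × (43/55) × (35/55) ≈ 0.251687
viral: (30/85) × (4/30) × (28/30) × (4/30) ≈ 0.00585621
P(viral | x) = 0.00585621 / 0.25754321 ≈ 0.0227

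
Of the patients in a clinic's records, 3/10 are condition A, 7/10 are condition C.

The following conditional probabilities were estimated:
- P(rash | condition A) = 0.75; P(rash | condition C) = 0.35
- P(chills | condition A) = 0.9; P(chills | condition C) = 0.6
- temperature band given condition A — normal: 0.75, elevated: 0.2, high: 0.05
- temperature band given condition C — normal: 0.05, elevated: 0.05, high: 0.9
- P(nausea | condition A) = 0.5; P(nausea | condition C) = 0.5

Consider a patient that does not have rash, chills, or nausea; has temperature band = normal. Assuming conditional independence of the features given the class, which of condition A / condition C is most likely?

condition A: 0.3 × (1−0.75) × (1−0.9) × 0.75 × (1−0.5) = 0.0028125
condition C: 0.7 × (1−0.35) × (1−0.6) × 0.05 × (1−0.5) = 0.00455
Highest score → condition C.

condition C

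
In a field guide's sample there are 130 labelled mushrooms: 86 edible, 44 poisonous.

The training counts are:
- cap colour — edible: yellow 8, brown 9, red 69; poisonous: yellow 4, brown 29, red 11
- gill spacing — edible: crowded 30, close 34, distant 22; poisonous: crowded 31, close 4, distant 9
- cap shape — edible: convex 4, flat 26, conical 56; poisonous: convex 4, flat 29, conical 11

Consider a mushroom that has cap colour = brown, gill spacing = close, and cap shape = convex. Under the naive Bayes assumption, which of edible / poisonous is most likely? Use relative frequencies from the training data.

poisonous

edible: (86/130) × (9/86) × (34/86) × (4/86) ≈ 0.00127304
poisonous: (44/130) × (29/44) × (4/44) × (4/44) ≈ 0.00184361
Highest score → poisonous.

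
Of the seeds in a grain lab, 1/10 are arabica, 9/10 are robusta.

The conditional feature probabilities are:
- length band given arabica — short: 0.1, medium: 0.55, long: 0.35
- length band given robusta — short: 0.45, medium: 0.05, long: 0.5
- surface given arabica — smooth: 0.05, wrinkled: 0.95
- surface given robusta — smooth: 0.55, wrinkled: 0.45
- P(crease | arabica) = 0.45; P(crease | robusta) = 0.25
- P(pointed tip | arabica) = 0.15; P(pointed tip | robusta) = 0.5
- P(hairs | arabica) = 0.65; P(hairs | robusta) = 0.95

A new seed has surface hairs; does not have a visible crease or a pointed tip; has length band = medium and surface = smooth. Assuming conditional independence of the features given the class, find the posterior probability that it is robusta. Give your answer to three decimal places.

0.913

arabica: 0.1 × 0.55 × 0.05 × (1−0.45) × (1−0.15) × 0.65 = 0.00083565625
robusta: 0.9 × 0.05 × 0.55 × (1−0.25) × (1−0.5) × 0.95 = 0.0088171875
P(robusta | x) = 0.0088171875 / 0.00965284375 ≈ 0.913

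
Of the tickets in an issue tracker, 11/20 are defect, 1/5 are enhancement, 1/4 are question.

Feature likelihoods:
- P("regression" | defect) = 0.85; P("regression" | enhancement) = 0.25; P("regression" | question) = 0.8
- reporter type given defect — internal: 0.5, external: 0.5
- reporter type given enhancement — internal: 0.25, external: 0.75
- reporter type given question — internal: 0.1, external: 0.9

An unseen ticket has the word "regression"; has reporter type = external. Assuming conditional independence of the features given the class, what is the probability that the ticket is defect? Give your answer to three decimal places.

0.518

defect: 0.55 × 0.85 × 0.5 = 0.23375
enhancement: 0.2 × 0.25 × 0.75 = 0.0375
question: 0.25 × 0.8 × 0.9 = 0.18
P(defect | x) = 0.23375 / 0.45125 ≈ 0.518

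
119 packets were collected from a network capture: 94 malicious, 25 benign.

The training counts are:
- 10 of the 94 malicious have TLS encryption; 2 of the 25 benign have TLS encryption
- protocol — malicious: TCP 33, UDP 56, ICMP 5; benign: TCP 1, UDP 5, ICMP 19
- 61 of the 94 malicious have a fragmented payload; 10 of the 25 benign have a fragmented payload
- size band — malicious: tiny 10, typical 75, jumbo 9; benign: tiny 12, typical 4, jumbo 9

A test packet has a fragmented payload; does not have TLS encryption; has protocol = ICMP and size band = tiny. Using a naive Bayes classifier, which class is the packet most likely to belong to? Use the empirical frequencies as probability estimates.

malicious: (94/119) × (84/94) × (5/94) × (61/94) × (10/94) ≈ 0.00259208
benign: (25/119) × (23/25) × (19/25) × (10/25) × (12/25) ≈ 0.028203
Highest score → benign.

benign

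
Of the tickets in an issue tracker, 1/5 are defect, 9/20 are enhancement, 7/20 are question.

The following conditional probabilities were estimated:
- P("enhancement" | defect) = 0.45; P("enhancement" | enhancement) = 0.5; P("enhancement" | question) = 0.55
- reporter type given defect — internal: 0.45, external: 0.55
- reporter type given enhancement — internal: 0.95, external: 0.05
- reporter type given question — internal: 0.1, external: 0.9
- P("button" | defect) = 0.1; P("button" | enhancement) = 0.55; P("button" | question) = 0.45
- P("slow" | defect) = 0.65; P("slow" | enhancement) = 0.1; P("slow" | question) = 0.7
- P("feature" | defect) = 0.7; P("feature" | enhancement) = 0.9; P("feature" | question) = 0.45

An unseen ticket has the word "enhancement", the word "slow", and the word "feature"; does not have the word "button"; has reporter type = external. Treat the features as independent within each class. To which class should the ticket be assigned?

defect: 0.2 × 0.45 × 0.55 × (1−0.1) × 0.65 × 0.7 = 0.02027025
enhancement: 0.45 × 0.5 × 0.05 × (1−0.55) × 0.1 × 0.9 = 0.000455625
question: 0.35 × 0.55 × 0.9 × (1−0.45) × 0.7 × 0.45 = 0.0300155625
Highest score → question.

question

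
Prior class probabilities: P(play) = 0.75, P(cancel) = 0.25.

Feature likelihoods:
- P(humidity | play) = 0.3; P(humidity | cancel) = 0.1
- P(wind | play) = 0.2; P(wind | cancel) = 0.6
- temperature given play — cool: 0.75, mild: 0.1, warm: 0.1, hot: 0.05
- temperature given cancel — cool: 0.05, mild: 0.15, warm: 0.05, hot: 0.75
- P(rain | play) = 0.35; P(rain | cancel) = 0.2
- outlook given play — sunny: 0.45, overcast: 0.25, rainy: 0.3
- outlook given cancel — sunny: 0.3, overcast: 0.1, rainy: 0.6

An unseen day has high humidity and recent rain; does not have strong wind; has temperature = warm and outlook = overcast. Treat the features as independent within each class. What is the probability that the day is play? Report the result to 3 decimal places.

0.994

play: 0.75 × 0.3 × (1−0.2) × 0.1 × 0.35 × 0.25 = 0.001575
cancel: 0.25 × 0.1 × (1−0.6) × 0.05 × 0.2 × 0.1 = 0.00001
P(play | x) = 0.001575 / 0.001585 ≈ 0.994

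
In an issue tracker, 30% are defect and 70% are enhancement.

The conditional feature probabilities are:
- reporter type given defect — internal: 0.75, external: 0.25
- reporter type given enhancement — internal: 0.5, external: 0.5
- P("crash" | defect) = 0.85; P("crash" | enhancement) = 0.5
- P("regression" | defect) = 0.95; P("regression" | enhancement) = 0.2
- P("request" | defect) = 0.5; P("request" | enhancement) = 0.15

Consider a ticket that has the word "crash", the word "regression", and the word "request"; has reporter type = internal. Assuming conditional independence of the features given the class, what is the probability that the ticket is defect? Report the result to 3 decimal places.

0.945

defect: 0.3 × 0.75 × 0.85 × 0.95 × 0.5 = 0.09084375
enhancement: 0.7 × 0.5 × 0.5 × 0.2 × 0.15 = 0.00525
P(defect | x) = 0.09084375 / 0.09609375 ≈ 0.945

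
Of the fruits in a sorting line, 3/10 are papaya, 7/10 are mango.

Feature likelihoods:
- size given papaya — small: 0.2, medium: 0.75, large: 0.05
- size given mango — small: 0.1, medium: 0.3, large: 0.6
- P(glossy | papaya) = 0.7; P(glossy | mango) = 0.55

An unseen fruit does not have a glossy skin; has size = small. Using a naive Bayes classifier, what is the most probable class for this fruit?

papaya: 0.3 × 0.2 × (1−0.7) = 0.018
mango: 0.7 × 0.1 × (1−0.55) = 0.0315
Highest score → mango.

mango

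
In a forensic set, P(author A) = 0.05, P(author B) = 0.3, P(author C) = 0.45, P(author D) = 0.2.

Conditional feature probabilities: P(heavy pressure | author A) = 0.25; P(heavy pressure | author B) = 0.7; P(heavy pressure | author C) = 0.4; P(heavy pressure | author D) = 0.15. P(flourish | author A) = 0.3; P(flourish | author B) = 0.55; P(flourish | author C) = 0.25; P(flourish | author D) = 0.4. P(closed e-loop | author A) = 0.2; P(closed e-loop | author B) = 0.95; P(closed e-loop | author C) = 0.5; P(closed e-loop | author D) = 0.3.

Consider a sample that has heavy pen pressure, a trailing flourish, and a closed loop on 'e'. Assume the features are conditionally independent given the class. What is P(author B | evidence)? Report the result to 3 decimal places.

0.803

author A: 0.05 × 0.25 × 0.3 × 0.2 = 0.00075
author B: 0.3 × 0.7 × 0.55 × 0.95 = 0.109725
author C: 0.45 × 0.4 × 0.25 × 0.5 = 0.0225
author D: 0.2 × 0.15 × 0.4 × 0.3 = 0.0036
P(author B | x) = 0.109725 / 0.136575 ≈ 0.803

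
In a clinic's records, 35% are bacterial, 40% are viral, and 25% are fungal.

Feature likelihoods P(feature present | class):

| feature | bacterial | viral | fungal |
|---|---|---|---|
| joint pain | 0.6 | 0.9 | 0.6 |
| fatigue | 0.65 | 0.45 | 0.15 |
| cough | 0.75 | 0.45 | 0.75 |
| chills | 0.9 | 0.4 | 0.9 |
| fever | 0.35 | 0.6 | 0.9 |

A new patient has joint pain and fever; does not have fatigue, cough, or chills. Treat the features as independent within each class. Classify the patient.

bacterial: 0.35 × 0.6 × (1−0.65) × (1−0.75) × (1−0.9) × 0.35 = 0.000643125
viral: 0.4 × 0.9 × (1−0.45) × (1−0.45) × (1−0.4) × 0.6 = 0.039204
fungal: 0.25 × 0.6 × (1−0.15) × (1−0.75) × (1−0.9) × 0.9 = 0.00286875
Highest score → viral.

viral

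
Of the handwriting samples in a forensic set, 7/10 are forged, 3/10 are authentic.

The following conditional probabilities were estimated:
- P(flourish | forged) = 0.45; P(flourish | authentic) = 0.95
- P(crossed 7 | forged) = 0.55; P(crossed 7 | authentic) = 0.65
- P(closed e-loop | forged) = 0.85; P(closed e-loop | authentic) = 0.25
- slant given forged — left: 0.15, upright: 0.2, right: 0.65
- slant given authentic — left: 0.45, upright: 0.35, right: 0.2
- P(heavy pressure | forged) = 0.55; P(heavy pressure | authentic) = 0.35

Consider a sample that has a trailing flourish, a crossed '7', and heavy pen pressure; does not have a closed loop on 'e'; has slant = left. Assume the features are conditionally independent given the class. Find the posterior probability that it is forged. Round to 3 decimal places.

forged: 0.7 × 0.45 × 0.55 × (1−0.85) × 0.15 × 0.55 = 0.00214396875
authentic: 0.3 × 0.95 × 0.65 × (1−0.25) × 0.45 × 0.35 = 0.02188265625
P(forged | x) = 0.00214396875 / 0.024026625 ≈ 0.089

0.089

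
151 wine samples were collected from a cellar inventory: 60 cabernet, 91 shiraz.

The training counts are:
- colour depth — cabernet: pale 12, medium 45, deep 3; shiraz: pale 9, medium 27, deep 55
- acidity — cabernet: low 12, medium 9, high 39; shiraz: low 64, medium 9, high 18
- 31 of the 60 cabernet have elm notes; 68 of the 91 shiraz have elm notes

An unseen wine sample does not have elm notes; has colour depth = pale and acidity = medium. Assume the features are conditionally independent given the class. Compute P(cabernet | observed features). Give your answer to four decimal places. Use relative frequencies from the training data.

cabernet: (60/151) × (12/60) × (9/60) × (29/60) ≈ 0.00576159
shiraz: (91/151) × (9/91) × (9/91) × (23/91) ≈ 0.00148989
P(cabernet | x) = 0.00576159 / 0.00725148 ≈ 0.7945

0.7945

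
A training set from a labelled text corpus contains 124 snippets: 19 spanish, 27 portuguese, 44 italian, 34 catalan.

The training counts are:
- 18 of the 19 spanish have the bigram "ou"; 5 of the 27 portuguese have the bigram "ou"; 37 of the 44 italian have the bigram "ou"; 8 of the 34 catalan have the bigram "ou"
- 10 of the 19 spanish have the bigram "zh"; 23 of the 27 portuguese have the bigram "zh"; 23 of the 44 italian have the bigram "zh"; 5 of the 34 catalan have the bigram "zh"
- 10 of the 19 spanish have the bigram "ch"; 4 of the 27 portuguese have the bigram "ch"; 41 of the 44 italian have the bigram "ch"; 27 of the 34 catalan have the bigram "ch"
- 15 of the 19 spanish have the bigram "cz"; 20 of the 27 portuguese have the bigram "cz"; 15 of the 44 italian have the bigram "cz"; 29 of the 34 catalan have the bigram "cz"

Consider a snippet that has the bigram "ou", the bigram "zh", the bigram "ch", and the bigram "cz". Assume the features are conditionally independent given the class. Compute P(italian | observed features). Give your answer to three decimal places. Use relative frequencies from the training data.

spanish: (19/124) × (18/19) × (10/19) × (10/19) × (15/19) ≈ 0.0317454
portuguese: (27/124) × (5/27) × (23/27) × (4/27) × (20/27) ≈ 0.00376942
italian: (44/124) × (37/44) × (23/44) × (41/44) × (15/44) ≈ 0.0495479
catalan: (34/124) × (8/34) × (5/34) × (27/34) × (29/34) ≈ 0.00642633
P(italian | x) = 0.0495479 / 0.09148905 ≈ 0.542

0.542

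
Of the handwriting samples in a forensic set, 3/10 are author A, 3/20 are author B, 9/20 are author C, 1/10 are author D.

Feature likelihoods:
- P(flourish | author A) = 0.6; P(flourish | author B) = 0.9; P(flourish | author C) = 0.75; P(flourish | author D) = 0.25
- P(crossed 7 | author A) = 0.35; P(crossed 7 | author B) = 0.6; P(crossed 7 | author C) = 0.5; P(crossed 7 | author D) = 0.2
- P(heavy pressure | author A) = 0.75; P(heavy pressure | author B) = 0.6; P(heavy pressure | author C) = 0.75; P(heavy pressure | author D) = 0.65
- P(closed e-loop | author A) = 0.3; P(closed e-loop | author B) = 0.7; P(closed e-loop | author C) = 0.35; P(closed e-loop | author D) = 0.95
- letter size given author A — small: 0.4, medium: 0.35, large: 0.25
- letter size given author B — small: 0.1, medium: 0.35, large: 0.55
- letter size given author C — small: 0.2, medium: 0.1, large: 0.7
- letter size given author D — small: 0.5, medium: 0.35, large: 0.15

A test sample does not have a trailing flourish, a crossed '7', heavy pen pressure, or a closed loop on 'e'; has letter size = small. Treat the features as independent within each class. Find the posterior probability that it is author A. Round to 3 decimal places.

author A: 0.3 × (1−0.6) × (1−0.35) × (1−0.75) × (1−0.3) × 0.4 = 0.00546
author B: 0.15 × (1−0.9) × (1−0.6) × (1−0.6) × (1−0.7) × 0.1 = 0.000072
author C: 0.45 × (1−0.75) × (1−0.5) × (1−0.75) × (1−0.35) × 0.2 = 0.001828125
author D: 0.1 × (1−0.25) × (1−0.2) × (1−0.65) × (1−0.95) × 0.5 = 0.000525
P(author A | x) = 0.00546 / 0.007885125 ≈ 0.692

0.692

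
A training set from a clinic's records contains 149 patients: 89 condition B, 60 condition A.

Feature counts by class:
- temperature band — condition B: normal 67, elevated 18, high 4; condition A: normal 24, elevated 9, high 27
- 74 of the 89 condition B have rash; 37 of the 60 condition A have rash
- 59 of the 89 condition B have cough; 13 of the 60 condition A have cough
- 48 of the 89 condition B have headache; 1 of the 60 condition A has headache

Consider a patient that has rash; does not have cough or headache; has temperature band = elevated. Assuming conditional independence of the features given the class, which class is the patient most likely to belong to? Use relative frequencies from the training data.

condition B: (89/149) × (18/89) × (74/89) × (30/89) × (41/89) ≈ 0.0155974
condition A: (60/149) × (9/60) × (37/60) × (47/60) × (59/60) ≈ 0.0286916
Highest score → condition A.

condition A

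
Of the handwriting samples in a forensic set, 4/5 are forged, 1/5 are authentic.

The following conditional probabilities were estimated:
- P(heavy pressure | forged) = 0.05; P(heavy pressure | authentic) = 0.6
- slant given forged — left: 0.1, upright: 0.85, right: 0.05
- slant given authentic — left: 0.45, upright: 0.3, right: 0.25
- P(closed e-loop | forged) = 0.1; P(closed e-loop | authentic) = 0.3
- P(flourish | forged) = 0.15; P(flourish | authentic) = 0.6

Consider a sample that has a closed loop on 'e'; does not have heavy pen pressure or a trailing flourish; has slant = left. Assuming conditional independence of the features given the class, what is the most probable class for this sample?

forged: 0.8 × (1−0.05) × 0.1 × 0.1 × (1−0.15) = 0.00646
authentic: 0.2 × (1−0.6) × 0.45 × 0.3 × (1−0.6) = 0.00432
Highest score → forged.

forged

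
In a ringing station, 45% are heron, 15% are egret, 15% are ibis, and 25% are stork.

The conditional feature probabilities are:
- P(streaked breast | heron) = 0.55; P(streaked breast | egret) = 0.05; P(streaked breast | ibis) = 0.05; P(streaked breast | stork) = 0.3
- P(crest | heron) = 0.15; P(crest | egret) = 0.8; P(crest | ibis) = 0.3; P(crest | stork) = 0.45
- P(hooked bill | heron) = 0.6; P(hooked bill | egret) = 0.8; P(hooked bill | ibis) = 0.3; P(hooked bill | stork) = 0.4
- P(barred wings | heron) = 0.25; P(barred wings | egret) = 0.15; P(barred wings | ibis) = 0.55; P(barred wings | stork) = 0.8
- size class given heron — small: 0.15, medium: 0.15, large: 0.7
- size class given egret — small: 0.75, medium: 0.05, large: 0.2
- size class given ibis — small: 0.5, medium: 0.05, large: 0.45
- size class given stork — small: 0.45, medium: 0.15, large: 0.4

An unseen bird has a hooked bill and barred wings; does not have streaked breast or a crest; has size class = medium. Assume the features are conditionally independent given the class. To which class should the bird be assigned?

stork

heron: 0.45 × (1−0.55) × (1−0.15) × 0.6 × 0.25 × 0.15 = 0.0038728125
egret: 0.15 × (1−0.05) × (1−0.8) × 0.8 × 0.15 × 0.05 = 0.000171
ibis: 0.15 × (1−0.05) × (1−0.3) × 0.3 × 0.55 × 0.05 = 0.0008229375
stork: 0.25 × (1−0.3) × (1−0.45) × 0.4 × 0.8 × 0.15 = 0.00462
Highest score → stork.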